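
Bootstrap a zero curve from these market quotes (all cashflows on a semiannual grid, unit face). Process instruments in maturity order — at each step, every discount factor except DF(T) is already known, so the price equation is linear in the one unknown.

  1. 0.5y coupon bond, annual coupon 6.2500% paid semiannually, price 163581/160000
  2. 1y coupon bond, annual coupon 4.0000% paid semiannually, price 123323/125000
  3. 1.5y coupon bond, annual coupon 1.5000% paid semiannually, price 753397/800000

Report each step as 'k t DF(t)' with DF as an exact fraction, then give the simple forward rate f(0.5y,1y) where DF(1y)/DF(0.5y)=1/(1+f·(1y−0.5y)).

1 1/2 4957/5000
2 1 4739/5000
3 3/2 9203/10000
f(0.5y,1y) = ((4957/5000)/(4739/5000) − 1)/(1/2) = 436/4739 ≈ 9.2003%

step 1 [0.5y] bond c/2=1/32: DF=(163581/160000 − 1/32·(0))/(1+1/32) = 4957/5000 ≈ 0.991400
step 2 [1y] bond c/2=1/50: DF=(123323/125000 − 1/50·(0.991400))/(1+1/50) = 4739/5000 ≈ 0.947800
step 3 [1.5y] bond c/2=3/400: DF=(753397/800000 − 3/400·(0.991400+0.947800))/(1+3/400) = 9203/10000 ≈ 0.920300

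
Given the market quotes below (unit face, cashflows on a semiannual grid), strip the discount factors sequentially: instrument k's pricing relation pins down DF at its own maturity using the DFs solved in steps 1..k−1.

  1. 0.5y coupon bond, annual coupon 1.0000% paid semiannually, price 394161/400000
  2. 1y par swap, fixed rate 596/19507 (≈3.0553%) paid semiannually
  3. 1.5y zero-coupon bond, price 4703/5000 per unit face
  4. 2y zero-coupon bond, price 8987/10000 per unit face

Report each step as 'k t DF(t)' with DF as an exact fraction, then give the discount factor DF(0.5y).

step 1 [0.5y] bond c/2=1/200: DF=(394161/400000 − 1/200·(0))/(1+1/200) = 1961/2000 ≈ 0.980500
step 2 [1y] swap r/2=298/19507: DF=(1 − 298/19507·(0.980500))/(1+298/19507) = 4851/5000 ≈ 0.970200
step 3 [1.5y] zero: DF = P = 4703/5000 ≈ 0.940600
step 4 [2y] zero: DF = P = 8987/10000 ≈ 0.898700

1 1/2 1961/2000
2 1 4851/5000
3 3/2 4703/5000
4 2 8987/10000
DF(0.5y) = 1961/2000 ≈ 0.980500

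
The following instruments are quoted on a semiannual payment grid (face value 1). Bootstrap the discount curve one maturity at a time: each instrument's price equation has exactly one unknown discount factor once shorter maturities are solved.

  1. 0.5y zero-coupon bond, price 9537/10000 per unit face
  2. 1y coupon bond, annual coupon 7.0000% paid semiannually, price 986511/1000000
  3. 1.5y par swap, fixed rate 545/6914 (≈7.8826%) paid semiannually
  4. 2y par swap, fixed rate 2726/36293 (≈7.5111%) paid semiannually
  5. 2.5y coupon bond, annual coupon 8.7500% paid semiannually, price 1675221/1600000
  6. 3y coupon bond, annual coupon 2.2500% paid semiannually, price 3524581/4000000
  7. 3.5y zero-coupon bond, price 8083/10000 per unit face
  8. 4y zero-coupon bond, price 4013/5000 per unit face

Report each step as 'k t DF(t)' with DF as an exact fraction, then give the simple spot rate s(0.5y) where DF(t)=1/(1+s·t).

step 1 [0.5y] zero: DF = P = 9537/10000 ≈ 0.953700
step 2 [1y] bond c/2=7/200: DF=(986511/1000000 − 7/200·(0.953700))/(1+7/200) = 9209/10000 ≈ 0.920900
step 3 [1.5y] swap r/2=545/13828: DF=(1 − 545/13828·(0.953700+0.920900))/(1+545/13828) = 891/1000 ≈ 0.891000
step 4 [2y] swap r/2=1363/36293: DF=(1 − 1363/36293·(0.953700+0.920900+0.891000))/(1+1363/36293) = 8637/10000 ≈ 0.863700
step 5 [2.5y] bond c/2=7/160: DF=(1675221/1600000 − 7/160·(0.953700+0.920900+0.891000+0.863700))/(1+7/160) = 851/1000 ≈ 0.851000
step 6 [3y] bond c/2=9/800: DF=(3524581/4000000 − 9/800·(0.953700+0.920900+0.891000+0.863700+0.851000))/(1+9/800) = 1643/2000 ≈ 0.821500
step 7 [3.5y] zero: DF = P = 8083/10000 ≈ 0.808300
step 8 [4y] zero: DF = P = 4013/5000 ≈ 0.802600

1 1/2 9537/10000
2 1 9209/10000
3 3/2 891/1000
4 2 8637/10000
5 5/2 851/1000
6 3 1643/2000
7 7/2 8083/10000
8 4 4013/5000
s(0.5y) = (1/(9537/10000) − 1)/(1/2) = 926/9537 ≈ 9.7096%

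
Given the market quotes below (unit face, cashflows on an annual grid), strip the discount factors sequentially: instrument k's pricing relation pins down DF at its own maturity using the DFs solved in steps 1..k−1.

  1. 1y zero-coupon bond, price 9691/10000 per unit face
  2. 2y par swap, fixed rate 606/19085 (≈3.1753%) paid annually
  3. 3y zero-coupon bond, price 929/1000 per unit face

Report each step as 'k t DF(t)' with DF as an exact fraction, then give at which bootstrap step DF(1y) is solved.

step 1 [1y] zero: DF = P = 9691/10000 ≈ 0.969100
step 2 [2y] swap r/1=606/19085: DF=(1 − 606/19085·(0.969100))/(1+606/19085) = 4697/5000 ≈ 0.939400
step 3 [3y] zero: DF = P = 929/1000 ≈ 0.929000

1 1 9691/10000
2 2 4697/5000
3 3 929/1000
DF(1y) is solved at step 1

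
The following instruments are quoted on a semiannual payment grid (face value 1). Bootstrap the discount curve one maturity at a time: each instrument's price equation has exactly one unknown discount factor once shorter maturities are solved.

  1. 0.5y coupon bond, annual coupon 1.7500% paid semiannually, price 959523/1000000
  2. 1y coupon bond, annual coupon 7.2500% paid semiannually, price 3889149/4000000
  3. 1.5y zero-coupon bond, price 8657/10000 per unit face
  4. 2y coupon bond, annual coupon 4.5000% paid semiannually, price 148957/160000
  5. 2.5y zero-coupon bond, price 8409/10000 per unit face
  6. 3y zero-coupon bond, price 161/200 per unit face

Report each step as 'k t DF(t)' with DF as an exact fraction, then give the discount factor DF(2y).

1 1/2 1189/1250
2 1 181/200
3 3/2 8657/10000
4 2 4253/5000
5 5/2 8409/10000
6 3 161/200
DF(2y) = 4253/5000 ≈ 0.850600

step 1 [0.5y] bond c/2=7/800: DF=(959523/1000000 − 7/800·(0))/(1+7/800) = 1189/1250 ≈ 0.951200
step 2 [1y] bond c/2=29/800: DF=(3889149/4000000 − 29/800·(0.951200))/(1+29/800) = 181/200 ≈ 0.905000
step 3 [1.5y] zero: DF = P = 8657/10000 ≈ 0.865700
step 4 [2y] bond c/2=9/400: DF=(148957/160000 − 9/400·(0.951200+0.905000+0.865700))/(1+9/400) = 4253/5000 ≈ 0.850600
step 5 [2.5y] zero: DF = P = 8409/10000 ≈ 0.840900
step 6 [3y] zero: DF = P = 161/200 ≈ 0.805000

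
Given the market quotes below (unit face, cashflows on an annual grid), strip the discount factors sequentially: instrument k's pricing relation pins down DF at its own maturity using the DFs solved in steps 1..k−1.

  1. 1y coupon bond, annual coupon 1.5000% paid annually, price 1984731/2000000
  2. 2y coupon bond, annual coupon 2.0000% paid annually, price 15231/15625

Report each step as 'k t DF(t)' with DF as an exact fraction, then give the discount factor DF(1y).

1 1 9777/10000
2 2 1873/2000
DF(1y) = 9777/10000 ≈ 0.977700

step 1 [1y] bond c/1=3/200: DF=(1984731/2000000 − 3/200·(0))/(1+3/200) = 9777/10000 ≈ 0.977700
step 2 [2y] bond c/1=1/50: DF=(15231/15625 − 1/50·(0.977700))/(1+1/50) = 1873/2000 ≈ 0.936500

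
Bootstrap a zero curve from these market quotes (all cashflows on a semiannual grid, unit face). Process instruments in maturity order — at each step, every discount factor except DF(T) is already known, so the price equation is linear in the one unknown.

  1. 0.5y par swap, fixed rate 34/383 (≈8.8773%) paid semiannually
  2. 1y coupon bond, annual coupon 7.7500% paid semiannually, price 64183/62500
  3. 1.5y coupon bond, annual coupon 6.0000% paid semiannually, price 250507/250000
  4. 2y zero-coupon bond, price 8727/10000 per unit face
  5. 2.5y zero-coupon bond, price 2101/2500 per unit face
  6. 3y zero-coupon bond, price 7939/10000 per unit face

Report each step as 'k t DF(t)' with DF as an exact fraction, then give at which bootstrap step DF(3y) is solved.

1 1/2 383/400
2 1 9529/10000
3 3/2 2293/2500
4 2 8727/10000
5 5/2 2101/2500
6 3 7939/10000
DF(3y) is solved at step 6

step 1 [0.5y] swap r/2=17/383: DF=(1 − 17/383·(0))/(1+17/383) = 383/400 ≈ 0.957500
step 2 [1y] bond c/2=31/800: DF=(64183/62500 − 31/800·(0.957500))/(1+31/800) = 9529/10000 ≈ 0.952900
step 3 [1.5y] bond c/2=3/100: DF=(250507/250000 − 3/100·(0.957500+0.952900))/(1+3/100) = 2293/2500 ≈ 0.917200
step 4 [2y] zero: DF = P = 8727/10000 ≈ 0.872700
step 5 [2.5y] zero: DF = P = 2101/2500 ≈ 0.840400
step 6 [3y] zero: DF = P = 7939/10000 ≈ 0.793900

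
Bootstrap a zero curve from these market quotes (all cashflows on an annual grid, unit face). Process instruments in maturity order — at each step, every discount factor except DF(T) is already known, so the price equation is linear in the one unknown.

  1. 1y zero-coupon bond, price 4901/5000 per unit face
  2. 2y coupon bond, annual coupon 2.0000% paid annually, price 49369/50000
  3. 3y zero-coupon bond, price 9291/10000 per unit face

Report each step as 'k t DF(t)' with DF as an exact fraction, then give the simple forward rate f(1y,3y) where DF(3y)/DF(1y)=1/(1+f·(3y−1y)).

step 1 [1y] zero: DF = P = 4901/5000 ≈ 0.980200
step 2 [2y] bond c/1=1/50: DF=(49369/50000 − 1/50·(0.980200))/(1+1/50) = 593/625 ≈ 0.948800
step 3 [3y] zero: DF = P = 9291/10000 ≈ 0.929100

1 1 4901/5000
2 2 593/625
3 3 9291/10000
f(1y,3y) = ((4901/5000)/(9291/10000) − 1)/(2) = 511/18582 ≈ 2.7500%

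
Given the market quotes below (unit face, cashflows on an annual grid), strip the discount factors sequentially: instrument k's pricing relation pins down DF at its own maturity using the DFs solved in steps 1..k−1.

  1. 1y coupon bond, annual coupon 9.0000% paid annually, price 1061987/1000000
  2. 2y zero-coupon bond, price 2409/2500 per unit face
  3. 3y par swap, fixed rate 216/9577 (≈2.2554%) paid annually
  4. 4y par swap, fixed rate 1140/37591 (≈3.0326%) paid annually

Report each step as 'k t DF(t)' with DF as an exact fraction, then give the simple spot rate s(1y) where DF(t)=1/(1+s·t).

step 1 [1y] bond c/1=9/100: DF=(1061987/1000000 − 9/100·(0))/(1+9/100) = 9743/10000 ≈ 0.974300
step 2 [2y] zero: DF = P = 2409/2500 ≈ 0.963600
step 3 [3y] swap r/1=216/9577: DF=(1 − 216/9577·(0.974300+0.963600))/(1+216/9577) = 1169/1250 ≈ 0.935200
step 4 [4y] swap r/1=1140/37591: DF=(1 − 1140/37591·(0.974300+0.963600+0.935200))/(1+1140/37591) = 443/500 ≈ 0.886000

1 1 9743/10000
2 2 2409/2500
3 3 1169/1250
4 4 443/500
s(1y) = (1/(9743/10000) − 1)/(1) = 257/9743 ≈ 2.6378%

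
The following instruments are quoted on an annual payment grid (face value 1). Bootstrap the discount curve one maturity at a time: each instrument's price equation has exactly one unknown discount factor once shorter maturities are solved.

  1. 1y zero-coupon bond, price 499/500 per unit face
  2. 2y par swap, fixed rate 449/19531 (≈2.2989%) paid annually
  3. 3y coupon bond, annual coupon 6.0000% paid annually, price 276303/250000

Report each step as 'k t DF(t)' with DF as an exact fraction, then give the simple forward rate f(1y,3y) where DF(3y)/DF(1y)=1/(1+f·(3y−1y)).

1 1 499/500
2 2 9551/10000
3 3 9321/10000
f(1y,3y) = ((499/500)/(9321/10000) − 1)/(2) = 659/18642 ≈ 3.5350%

step 1 [1y] zero: DF = P = 499/500 ≈ 0.998000
step 2 [2y] swap r/1=449/19531: DF=(1 − 449/19531·(0.998000))/(1+449/19531) = 9551/10000 ≈ 0.955100
step 3 [3y] bond c/1=3/50: DF=(276303/250000 − 3/50·(0.998000+0.955100))/(1+3/50) = 9321/10000 ≈ 0.932100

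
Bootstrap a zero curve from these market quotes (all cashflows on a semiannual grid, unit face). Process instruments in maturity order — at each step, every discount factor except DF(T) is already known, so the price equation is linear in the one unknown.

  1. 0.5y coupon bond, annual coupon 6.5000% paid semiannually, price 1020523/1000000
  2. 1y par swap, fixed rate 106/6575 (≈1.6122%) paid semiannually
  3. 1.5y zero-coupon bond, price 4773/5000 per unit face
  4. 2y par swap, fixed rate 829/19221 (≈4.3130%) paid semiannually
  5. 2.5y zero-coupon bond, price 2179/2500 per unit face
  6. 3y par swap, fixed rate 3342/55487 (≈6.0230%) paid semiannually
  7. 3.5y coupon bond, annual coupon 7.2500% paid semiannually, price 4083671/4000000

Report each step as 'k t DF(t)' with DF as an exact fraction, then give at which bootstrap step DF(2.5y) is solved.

1 1/2 2471/2500
2 1 9841/10000
3 3/2 4773/5000
4 2 9171/10000
5 5/2 2179/2500
6 3 8329/10000
7 7/2 7911/10000
DF(2.5y) is solved at step 5

step 1 [0.5y] bond c/2=13/400: DF=(1020523/1000000 − 13/400·(0))/(1+13/400) = 2471/2500 ≈ 0.988400
step 2 [1y] swap r/2=53/6575: DF=(1 − 53/6575·(0.988400))/(1+53/6575) = 9841/10000 ≈ 0.984100
step 3 [1.5y] zero: DF = P = 4773/5000 ≈ 0.954600
step 4 [2y] swap r/2=829/38442: DF=(1 − 829/38442·(0.988400+0.984100+0.954600))/(1+829/38442) = 9171/10000 ≈ 0.917100
step 5 [2.5y] zero: DF = P = 2179/2500 ≈ 0.871600
step 6 [3y] swap r/2=1671/55487: DF=(1 − 1671/55487·(0.988400+0.984100+0.954600+0.917100+0.871600))/(1+1671/55487) = 8329/10000 ≈ 0.832900
step 7 [3.5y] bond c/2=29/800: DF=(4083671/4000000 − 29/800·(0.988400+0.984100+0.954600+0.917100+0.871600+0.832900))/(1+29/800) = 7911/10000 ≈ 0.791100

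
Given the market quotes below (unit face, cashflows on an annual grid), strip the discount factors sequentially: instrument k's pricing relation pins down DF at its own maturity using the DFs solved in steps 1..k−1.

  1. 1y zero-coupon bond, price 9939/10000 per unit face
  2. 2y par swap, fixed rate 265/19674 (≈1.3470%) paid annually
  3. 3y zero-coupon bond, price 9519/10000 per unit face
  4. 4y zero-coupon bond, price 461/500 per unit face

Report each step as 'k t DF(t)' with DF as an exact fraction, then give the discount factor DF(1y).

step 1 [1y] zero: DF = P = 9939/10000 ≈ 0.993900
step 2 [2y] swap r/1=265/19674: DF=(1 − 265/19674·(0.993900))/(1+265/19674) = 1947/2000 ≈ 0.973500
step 3 [3y] zero: DF = P = 9519/10000 ≈ 0.951900
step 4 [4y] zero: DF = P = 461/500 ≈ 0.922000

1 1 9939/10000
2 2 1947/2000
3 3 9519/10000
4 4 461/500
DF(1y) = 9939/10000 ≈ 0.993900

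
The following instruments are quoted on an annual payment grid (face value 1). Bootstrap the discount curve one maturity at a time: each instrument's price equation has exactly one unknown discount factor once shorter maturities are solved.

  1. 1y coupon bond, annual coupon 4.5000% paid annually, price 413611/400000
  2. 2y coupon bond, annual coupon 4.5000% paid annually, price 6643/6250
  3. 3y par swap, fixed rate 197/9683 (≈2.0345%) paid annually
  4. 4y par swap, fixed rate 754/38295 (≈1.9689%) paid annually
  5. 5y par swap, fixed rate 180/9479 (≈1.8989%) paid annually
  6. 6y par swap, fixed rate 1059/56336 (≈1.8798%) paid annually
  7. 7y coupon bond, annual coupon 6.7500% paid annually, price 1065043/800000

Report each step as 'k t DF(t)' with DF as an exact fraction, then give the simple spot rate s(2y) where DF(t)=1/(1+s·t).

step 1 [1y] bond c/1=9/200: DF=(413611/400000 − 9/200·(0))/(1+9/200) = 1979/2000 ≈ 0.989500
step 2 [2y] bond c/1=9/200: DF=(6643/6250 − 9/200·(0.989500))/(1+9/200) = 1949/2000 ≈ 0.974500
step 3 [3y] swap r/1=197/9683: DF=(1 − 197/9683·(0.989500+0.974500))/(1+197/9683) = 9409/10000 ≈ 0.940900
step 4 [4y] swap r/1=754/38295: DF=(1 − 754/38295·(0.989500+0.974500+0.940900))/(1+754/38295) = 4623/5000 ≈ 0.924600
step 5 [5y] swap r/1=180/9479: DF=(1 − 180/9479·(0.989500+0.974500+0.940900+0.924600))/(1+180/9479) = 91/100 ≈ 0.910000
step 6 [6y] swap r/1=1059/56336: DF=(1 − 1059/56336·(0.989500+0.974500+0.940900+0.924600+0.910000))/(1+1059/56336) = 8941/10000 ≈ 0.894100
step 7 [7y] bond c/1=27/400: DF=(1065043/800000 − 27/400·(0.989500+0.974500+0.940900+0.924600+0.910000+0.894100))/(1+27/400) = 8909/10000 ≈ 0.890900

1 1 1979/2000
2 2 1949/2000
3 3 9409/10000
4 4 4623/5000
5 5 91/100
6 6 8941/10000
7 7 8909/10000
s(2y) = (1/(1949/2000) − 1)/(2) = 51/3898 ≈ 1.3084%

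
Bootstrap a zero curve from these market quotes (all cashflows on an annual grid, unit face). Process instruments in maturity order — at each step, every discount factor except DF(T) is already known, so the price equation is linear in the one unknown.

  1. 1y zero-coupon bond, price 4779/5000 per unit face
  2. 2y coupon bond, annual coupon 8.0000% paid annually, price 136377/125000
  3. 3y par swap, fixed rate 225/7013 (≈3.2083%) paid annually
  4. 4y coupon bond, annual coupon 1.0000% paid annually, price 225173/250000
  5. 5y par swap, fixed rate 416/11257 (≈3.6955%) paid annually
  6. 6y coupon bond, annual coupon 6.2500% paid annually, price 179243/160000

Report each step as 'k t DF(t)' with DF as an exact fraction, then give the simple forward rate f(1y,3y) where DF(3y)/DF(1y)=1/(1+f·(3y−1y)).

step 1 [1y] zero: DF = P = 4779/5000 ≈ 0.955800
step 2 [2y] bond c/1=2/25: DF=(136377/125000 − 2/25·(0.955800))/(1+2/25) = 4697/5000 ≈ 0.939400
step 3 [3y] swap r/1=225/7013: DF=(1 − 225/7013·(0.955800+0.939400))/(1+225/7013) = 91/100 ≈ 0.910000
step 4 [4y] bond c/1=1/100: DF=(225173/250000 − 1/100·(0.955800+0.939400+0.910000))/(1+1/100) = 108/125 ≈ 0.864000
step 5 [5y] swap r/1=416/11257: DF=(1 − 416/11257·(0.955800+0.939400+0.910000+0.864000))/(1+416/11257) = 521/625 ≈ 0.833600
step 6 [6y] bond c/1=1/16: DF=(179243/160000 − 1/16·(0.955800+0.939400+0.910000+0.864000+0.833600))/(1+1/16) = 1579/2000 ≈ 0.789500

1 1 4779/5000
2 2 4697/5000
3 3 91/100
4 4 108/125
5 5 521/625
6 6 1579/2000
f(1y,3y) = ((4779/5000)/(91/100) − 1)/(2) = 229/9100 ≈ 2.5165%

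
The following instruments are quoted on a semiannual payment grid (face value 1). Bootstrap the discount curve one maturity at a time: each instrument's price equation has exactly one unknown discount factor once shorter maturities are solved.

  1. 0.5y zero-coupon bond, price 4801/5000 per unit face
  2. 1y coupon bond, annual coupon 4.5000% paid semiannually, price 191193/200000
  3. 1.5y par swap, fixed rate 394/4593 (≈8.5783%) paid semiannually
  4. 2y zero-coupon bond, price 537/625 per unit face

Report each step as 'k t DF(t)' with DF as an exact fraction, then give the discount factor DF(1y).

step 1 [0.5y] zero: DF = P = 4801/5000 ≈ 0.960200
step 2 [1y] bond c/2=9/400: DF=(191193/200000 − 9/400·(0.960200))/(1+9/400) = 4569/5000 ≈ 0.913800
step 3 [1.5y] swap r/2=197/4593: DF=(1 − 197/4593·(0.960200+0.913800))/(1+197/4593) = 4409/5000 ≈ 0.881800
step 4 [2y] zero: DF = P = 537/625 ≈ 0.859200

1 1/2 4801/5000
2 1 4569/5000
3 3/2 4409/5000
4 2 537/625
DF(1y) = 4569/5000 ≈ 0.913800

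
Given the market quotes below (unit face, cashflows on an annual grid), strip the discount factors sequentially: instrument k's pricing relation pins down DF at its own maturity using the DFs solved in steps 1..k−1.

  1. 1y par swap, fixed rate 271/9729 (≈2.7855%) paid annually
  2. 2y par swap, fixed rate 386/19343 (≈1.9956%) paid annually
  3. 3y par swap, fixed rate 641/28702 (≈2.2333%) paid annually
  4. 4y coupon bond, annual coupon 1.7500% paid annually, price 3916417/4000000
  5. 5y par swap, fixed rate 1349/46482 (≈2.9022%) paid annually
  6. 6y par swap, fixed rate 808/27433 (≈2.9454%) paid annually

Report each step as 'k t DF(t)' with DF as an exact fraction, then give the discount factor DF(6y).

1 1 9729/10000
2 2 4807/5000
3 3 9359/10000
4 4 9129/10000
5 5 8651/10000
6 6 524/625
DF(6y) = 524/625 ≈ 0.838400

step 1 [1y] swap r/1=271/9729: DF=(1 − 271/9729·(0))/(1+271/9729) = 9729/10000 ≈ 0.972900
step 2 [2y] swap r/1=386/19343: DF=(1 − 386/19343·(0.972900))/(1+386/19343) = 4807/5000 ≈ 0.961400
step 3 [3y] swap r/1=641/28702: DF=(1 − 641/28702·(0.972900+0.961400))/(1+641/28702) = 9359/10000 ≈ 0.935900
step 4 [4y] bond c/1=7/400: DF=(3916417/4000000 − 7/400·(0.972900+0.961400+0.935900))/(1+7/400) = 9129/10000 ≈ 0.912900
step 5 [5y] swap r/1=1349/46482: DF=(1 − 1349/46482·(0.972900+0.961400+0.935900+0.912900))/(1+1349/46482) = 8651/10000 ≈ 0.865100
step 6 [6y] swap r/1=808/27433: DF=(1 − 808/27433·(0.972900+0.961400+0.935900+0.912900+0.865100))/(1+808/27433) = 524/625 ≈ 0.838400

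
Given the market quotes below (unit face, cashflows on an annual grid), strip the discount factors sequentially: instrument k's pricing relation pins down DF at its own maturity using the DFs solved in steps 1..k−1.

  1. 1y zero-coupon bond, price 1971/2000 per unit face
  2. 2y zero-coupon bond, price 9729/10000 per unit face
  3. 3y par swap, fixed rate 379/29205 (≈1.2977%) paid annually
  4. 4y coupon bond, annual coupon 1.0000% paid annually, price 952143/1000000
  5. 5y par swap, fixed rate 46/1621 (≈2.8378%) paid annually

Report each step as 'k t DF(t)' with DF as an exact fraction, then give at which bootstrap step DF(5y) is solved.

step 1 [1y] zero: DF = P = 1971/2000 ≈ 0.985500
step 2 [2y] zero: DF = P = 9729/10000 ≈ 0.972900
step 3 [3y] swap r/1=379/29205: DF=(1 − 379/29205·(0.985500+0.972900))/(1+379/29205) = 9621/10000 ≈ 0.962100
step 4 [4y] bond c/1=1/100: DF=(952143/1000000 − 1/100·(0.985500+0.972900+0.962100))/(1+1/100) = 4569/5000 ≈ 0.913800
step 5 [5y] swap r/1=46/1621: DF=(1 − 46/1621·(0.985500+0.972900+0.962100+0.913800))/(1+46/1621) = 4333/5000 ≈ 0.866600

1 1 1971/2000
2 2 9729/10000
3 3 9621/10000
4 4 4569/5000
5 5 4333/5000
DF(5y) is solved at step 5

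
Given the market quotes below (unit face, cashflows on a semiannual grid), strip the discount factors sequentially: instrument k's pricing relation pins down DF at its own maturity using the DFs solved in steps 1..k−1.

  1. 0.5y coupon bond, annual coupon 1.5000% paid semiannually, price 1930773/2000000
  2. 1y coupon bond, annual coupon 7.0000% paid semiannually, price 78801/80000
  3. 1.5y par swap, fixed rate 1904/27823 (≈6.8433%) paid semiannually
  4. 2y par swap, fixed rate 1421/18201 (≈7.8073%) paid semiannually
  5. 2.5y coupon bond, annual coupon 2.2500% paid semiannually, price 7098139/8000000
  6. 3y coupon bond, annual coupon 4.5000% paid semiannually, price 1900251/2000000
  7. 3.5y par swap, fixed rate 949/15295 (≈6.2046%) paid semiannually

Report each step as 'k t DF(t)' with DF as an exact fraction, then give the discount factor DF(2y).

1 1/2 4791/5000
2 1 9193/10000
3 3/2 1131/1250
4 2 8579/10000
5 5/2 8369/10000
6 3 8307/10000
7 7/2 4051/5000
DF(2y) = 8579/10000 ≈ 0.857900

step 1 [0.5y] bond c/2=3/400: DF=(1930773/2000000 − 3/400·(0))/(1+3/400) = 4791/5000 ≈ 0.958200
step 2 [1y] bond c/2=7/200: DF=(78801/80000 − 7/200·(0.958200))/(1+7/200) = 9193/10000 ≈ 0.919300
step 3 [1.5y] swap r/2=952/27823: DF=(1 − 952/27823·(0.958200+0.919300))/(1+952/27823) = 1131/1250 ≈ 0.904800
step 4 [2y] swap r/2=1421/36402: DF=(1 − 1421/36402·(0.958200+0.919300+0.904800))/(1+1421/36402) = 8579/10000 ≈ 0.857900
step 5 [2.5y] bond c/2=9/800: DF=(7098139/8000000 − 9/800·(0.958200+0.919300+0.904800+0.857900))/(1+9/800) = 8369/10000 ≈ 0.836900
step 6 [3y] bond c/2=9/400: DF=(1900251/2000000 − 9/400·(0.958200+0.919300+0.904800+0.857900+0.836900))/(1+9/400) = 8307/10000 ≈ 0.830700
step 7 [3.5y] swap r/2=949/30590: DF=(1 − 949/30590·(0.958200+0.919300+0.904800+0.857900+0.836900+0.830700))/(1+949/30590) = 4051/5000 ≈ 0.810200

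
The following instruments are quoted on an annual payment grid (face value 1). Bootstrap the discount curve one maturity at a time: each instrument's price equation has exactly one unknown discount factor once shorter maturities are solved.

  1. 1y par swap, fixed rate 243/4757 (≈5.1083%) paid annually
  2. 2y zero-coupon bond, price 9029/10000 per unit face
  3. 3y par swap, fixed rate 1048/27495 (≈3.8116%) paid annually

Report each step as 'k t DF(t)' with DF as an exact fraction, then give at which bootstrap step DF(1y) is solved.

1 1 4757/5000
2 2 9029/10000
3 3 1119/1250
DF(1y) is solved at step 1

step 1 [1y] swap r/1=243/4757: DF=(1 − 243/4757·(0))/(1+243/4757) = 4757/5000 ≈ 0.951400
step 2 [2y] zero: DF = P = 9029/10000 ≈ 0.902900
step 3 [3y] swap r/1=1048/27495: DF=(1 − 1048/27495·(0.951400+0.902900))/(1+1048/27495) = 1119/1250 ≈ 0.895200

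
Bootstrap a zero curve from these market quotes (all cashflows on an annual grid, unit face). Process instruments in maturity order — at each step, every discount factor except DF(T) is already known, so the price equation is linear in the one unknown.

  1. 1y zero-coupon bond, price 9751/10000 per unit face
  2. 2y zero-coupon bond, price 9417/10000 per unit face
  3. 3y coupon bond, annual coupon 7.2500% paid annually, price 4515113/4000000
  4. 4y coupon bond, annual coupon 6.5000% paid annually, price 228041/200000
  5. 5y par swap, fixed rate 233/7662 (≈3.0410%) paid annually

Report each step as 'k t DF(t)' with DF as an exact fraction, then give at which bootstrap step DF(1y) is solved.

1 1 9751/10000
2 2 9417/10000
3 3 9229/10000
4 4 8973/10000
5 5 4301/5000
DF(1y) is solved at step 1

step 1 [1y] zero: DF = P = 9751/10000 ≈ 0.975100
step 2 [2y] zero: DF = P = 9417/10000 ≈ 0.941700
step 3 [3y] bond c/1=29/400: DF=(4515113/4000000 − 29/400·(0.975100+0.941700))/(1+29/400) = 9229/10000 ≈ 0.922900
step 4 [4y] bond c/1=13/200: DF=(228041/200000 − 13/200·(0.975100+0.941700+0.922900))/(1+13/200) = 8973/10000 ≈ 0.897300
step 5 [5y] swap r/1=233/7662: DF=(1 − 233/7662·(0.975100+0.941700+0.922900+0.897300))/(1+233/7662) = 4301/5000 ≈ 0.860200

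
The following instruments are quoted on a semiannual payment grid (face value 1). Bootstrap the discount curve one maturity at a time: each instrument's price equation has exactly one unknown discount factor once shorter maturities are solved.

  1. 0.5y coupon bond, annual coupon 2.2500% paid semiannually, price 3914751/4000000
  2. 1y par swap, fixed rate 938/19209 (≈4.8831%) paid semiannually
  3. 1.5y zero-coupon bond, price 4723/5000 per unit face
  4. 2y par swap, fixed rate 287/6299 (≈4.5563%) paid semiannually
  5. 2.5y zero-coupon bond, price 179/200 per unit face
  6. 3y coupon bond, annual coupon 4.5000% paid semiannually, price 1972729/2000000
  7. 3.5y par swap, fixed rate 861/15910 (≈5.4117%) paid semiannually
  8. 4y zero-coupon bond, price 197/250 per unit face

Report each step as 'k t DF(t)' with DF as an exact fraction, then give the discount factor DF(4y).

step 1 [0.5y] bond c/2=9/800: DF=(3914751/4000000 − 9/800·(0))/(1+9/800) = 4839/5000 ≈ 0.967800
step 2 [1y] swap r/2=469/19209: DF=(1 − 469/19209·(0.967800))/(1+469/19209) = 9531/10000 ≈ 0.953100
step 3 [1.5y] zero: DF = P = 4723/5000 ≈ 0.944600
step 4 [2y] swap r/2=287/12598: DF=(1 − 287/12598·(0.967800+0.953100+0.944600))/(1+287/12598) = 9139/10000 ≈ 0.913900
step 5 [2.5y] zero: DF = P = 179/200 ≈ 0.895000
step 6 [3y] bond c/2=9/400: DF=(1972729/2000000 − 9/400·(0.967800+0.953100+0.944600+0.913900+0.895000))/(1+9/400) = 4309/5000 ≈ 0.861800
step 7 [3.5y] swap r/2=861/31820: DF=(1 − 861/31820·(0.967800+0.953100+0.944600+0.913900+0.895000+0.861800))/(1+861/31820) = 4139/5000 ≈ 0.827800
step 8 [4y] zero: DF = P = 197/250 ≈ 0.788000

1 1/2 4839/5000
2 1 9531/10000
3 3/2 4723/5000
4 2 9139/10000
5 5/2 179/200
6 3 4309/5000
7 7/2 4139/5000
8 4 197/250
DF(4y) = 197/250 ≈ 0.788000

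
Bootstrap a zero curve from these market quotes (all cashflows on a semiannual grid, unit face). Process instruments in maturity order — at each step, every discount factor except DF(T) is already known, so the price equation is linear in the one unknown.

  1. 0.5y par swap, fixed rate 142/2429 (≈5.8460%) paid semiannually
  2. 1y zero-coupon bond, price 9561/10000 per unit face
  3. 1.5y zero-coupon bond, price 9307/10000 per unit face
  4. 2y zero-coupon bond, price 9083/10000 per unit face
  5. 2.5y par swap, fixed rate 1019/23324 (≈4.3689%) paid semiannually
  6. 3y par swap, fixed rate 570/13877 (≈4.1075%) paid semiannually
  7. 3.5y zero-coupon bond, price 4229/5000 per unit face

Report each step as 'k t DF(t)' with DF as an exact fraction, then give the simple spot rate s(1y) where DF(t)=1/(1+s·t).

step 1 [0.5y] swap r/2=71/2429: DF=(1 − 71/2429·(0))/(1+71/2429) = 2429/2500 ≈ 0.971600
step 2 [1y] zero: DF = P = 9561/10000 ≈ 0.956100
step 3 [1.5y] zero: DF = P = 9307/10000 ≈ 0.930700
step 4 [2y] zero: DF = P = 9083/10000 ≈ 0.908300
step 5 [2.5y] swap r/2=1019/46648: DF=(1 − 1019/46648·(0.971600+0.956100+0.930700+0.908300))/(1+1019/46648) = 8981/10000 ≈ 0.898100
step 6 [3y] swap r/2=285/13877: DF=(1 − 285/13877·(0.971600+0.956100+0.930700+0.908300+0.898100))/(1+285/13877) = 443/500 ≈ 0.886000
step 7 [3.5y] zero: DF = P = 4229/5000 ≈ 0.845800

1 1/2 2429/2500
2 1 9561/10000
3 3/2 9307/10000
4 2 9083/10000
5 5/2 8981/10000
6 3 443/500
7 7/2 4229/5000
s(1y) = (1/(9561/10000) − 1)/(1) = 439/9561 ≈ 4.5916%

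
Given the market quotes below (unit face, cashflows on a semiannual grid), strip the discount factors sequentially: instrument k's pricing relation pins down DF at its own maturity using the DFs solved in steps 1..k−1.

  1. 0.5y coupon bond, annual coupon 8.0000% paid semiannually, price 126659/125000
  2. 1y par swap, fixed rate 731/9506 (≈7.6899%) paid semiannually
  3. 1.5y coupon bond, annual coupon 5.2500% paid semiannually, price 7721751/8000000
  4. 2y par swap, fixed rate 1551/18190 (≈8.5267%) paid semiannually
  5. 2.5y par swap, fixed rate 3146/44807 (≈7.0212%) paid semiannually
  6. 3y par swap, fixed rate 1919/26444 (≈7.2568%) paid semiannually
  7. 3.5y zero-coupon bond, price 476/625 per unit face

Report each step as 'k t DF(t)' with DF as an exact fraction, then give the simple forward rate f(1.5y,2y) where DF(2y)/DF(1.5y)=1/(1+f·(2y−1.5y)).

step 1 [0.5y] bond c/2=1/25: DF=(126659/125000 − 1/25·(0))/(1+1/25) = 9743/10000 ≈ 0.974300
step 2 [1y] swap r/2=731/19012: DF=(1 − 731/19012·(0.974300))/(1+731/19012) = 9269/10000 ≈ 0.926900
step 3 [1.5y] bond c/2=21/800: DF=(7721751/8000000 − 21/800·(0.974300+0.926900))/(1+21/800) = 8919/10000 ≈ 0.891900
step 4 [2y] swap r/2=1551/36380: DF=(1 − 1551/36380·(0.974300+0.926900+0.891900))/(1+1551/36380) = 8449/10000 ≈ 0.844900
step 5 [2.5y] swap r/2=1573/44807: DF=(1 − 1573/44807·(0.974300+0.926900+0.891900+0.844900))/(1+1573/44807) = 8427/10000 ≈ 0.842700
step 6 [3y] swap r/2=1919/52888: DF=(1 − 1919/52888·(0.974300+0.926900+0.891900+0.844900+0.842700))/(1+1919/52888) = 8081/10000 ≈ 0.808100
step 7 [3.5y] zero: DF = P = 476/625 ≈ 0.761600

1 1/2 9743/10000
2 1 9269/10000
3 3/2 8919/10000
4 2 8449/10000
5 5/2 8427/10000
6 3 8081/10000
7 7/2 476/625
f(1.5y,2y) = ((8919/10000)/(8449/10000) − 1)/(1/2) = 940/8449 ≈ 11.1256%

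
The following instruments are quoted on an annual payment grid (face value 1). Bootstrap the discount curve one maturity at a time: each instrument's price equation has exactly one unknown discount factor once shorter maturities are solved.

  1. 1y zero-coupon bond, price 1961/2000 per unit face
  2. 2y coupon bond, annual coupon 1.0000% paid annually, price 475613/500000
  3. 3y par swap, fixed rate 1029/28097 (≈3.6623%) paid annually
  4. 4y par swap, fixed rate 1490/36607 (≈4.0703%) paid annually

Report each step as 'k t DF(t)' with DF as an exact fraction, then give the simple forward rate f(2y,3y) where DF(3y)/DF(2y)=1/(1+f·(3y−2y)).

step 1 [1y] zero: DF = P = 1961/2000 ≈ 0.980500
step 2 [2y] bond c/1=1/100: DF=(475613/500000 − 1/100·(0.980500))/(1+1/100) = 9321/10000 ≈ 0.932100
step 3 [3y] swap r/1=1029/28097: DF=(1 − 1029/28097·(0.980500+0.932100))/(1+1029/28097) = 8971/10000 ≈ 0.897100
step 4 [4y] swap r/1=1490/36607: DF=(1 − 1490/36607·(0.980500+0.932100+0.897100))/(1+1490/36607) = 851/1000 ≈ 0.851000

1 1 1961/2000
2 2 9321/10000
3 3 8971/10000
4 4 851/1000
f(2y,3y) = ((9321/10000)/(8971/10000) − 1)/(1) = 350/8971 ≈ 3.9015%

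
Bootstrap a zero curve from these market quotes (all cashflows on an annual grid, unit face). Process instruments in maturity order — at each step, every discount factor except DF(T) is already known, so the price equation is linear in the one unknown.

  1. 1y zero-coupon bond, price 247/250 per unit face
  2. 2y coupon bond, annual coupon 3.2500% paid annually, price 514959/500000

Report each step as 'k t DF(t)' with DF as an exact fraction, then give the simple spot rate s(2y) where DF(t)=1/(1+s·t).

1 1 247/250
2 2 604/625
s(2y) = (1/(604/625) − 1)/(2) = 21/1208 ≈ 1.7384%

step 1 [1y] zero: DF = P = 247/250 ≈ 0.988000
step 2 [2y] bond c/1=13/400: DF=(514959/500000 − 13/400·(0.988000))/(1+13/400) = 604/625 ≈ 0.966400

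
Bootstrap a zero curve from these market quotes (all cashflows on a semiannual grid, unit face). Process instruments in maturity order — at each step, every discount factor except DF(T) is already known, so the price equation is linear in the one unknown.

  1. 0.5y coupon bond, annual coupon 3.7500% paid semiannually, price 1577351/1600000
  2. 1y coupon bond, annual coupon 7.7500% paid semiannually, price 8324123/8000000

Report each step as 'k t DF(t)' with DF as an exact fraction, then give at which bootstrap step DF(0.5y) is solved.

1 1/2 9677/10000
2 1 1207/1250
DF(0.5y) is solved at step 1

step 1 [0.5y] bond c/2=3/160: DF=(1577351/1600000 − 3/160·(0))/(1+3/160) = 9677/10000 ≈ 0.967700
step 2 [1y] bond c/2=31/800: DF=(8324123/8000000 − 31/800·(0.967700))/(1+31/800) = 1207/1250 ≈ 0.965600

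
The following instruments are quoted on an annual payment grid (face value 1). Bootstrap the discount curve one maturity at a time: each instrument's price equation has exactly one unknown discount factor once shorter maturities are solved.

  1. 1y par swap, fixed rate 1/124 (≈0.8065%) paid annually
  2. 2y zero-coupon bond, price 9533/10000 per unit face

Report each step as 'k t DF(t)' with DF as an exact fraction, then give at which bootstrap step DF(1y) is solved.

1 1 124/125
2 2 9533/10000
DF(1y) is solved at step 1

step 1 [1y] swap r/1=1/124: DF=(1 − 1/124·(0))/(1+1/124) = 124/125 ≈ 0.992000
step 2 [2y] zero: DF = P = 9533/10000 ≈ 0.953300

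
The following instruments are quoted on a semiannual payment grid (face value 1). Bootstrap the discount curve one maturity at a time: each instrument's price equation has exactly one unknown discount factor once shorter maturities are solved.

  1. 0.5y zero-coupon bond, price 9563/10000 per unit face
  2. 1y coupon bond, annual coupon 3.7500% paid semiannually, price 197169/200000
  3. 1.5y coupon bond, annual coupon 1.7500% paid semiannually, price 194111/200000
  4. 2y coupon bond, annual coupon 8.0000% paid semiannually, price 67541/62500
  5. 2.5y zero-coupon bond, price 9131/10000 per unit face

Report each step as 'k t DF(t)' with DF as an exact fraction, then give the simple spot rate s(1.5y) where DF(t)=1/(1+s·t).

step 1 [0.5y] zero: DF = P = 9563/10000 ≈ 0.956300
step 2 [1y] bond c/2=3/160: DF=(197169/200000 − 3/160·(0.956300))/(1+3/160) = 9501/10000 ≈ 0.950100
step 3 [1.5y] bond c/2=7/800: DF=(194111/200000 − 7/800·(0.956300+0.950100))/(1+7/800) = 591/625 ≈ 0.945600
step 4 [2y] bond c/2=1/25: DF=(67541/62500 − 1/25·(0.956300+0.950100+0.945600))/(1+1/25) = 4647/5000 ≈ 0.929400
step 5 [2.5y] zero: DF = P = 9131/10000 ≈ 0.913100

1 1/2 9563/10000
2 1 9501/10000
3 3/2 591/625
4 2 4647/5000
5 5/2 9131/10000
s(1.5y) = (1/(591/625) − 1)/(3/2) = 68/1773 ≈ 3.8353%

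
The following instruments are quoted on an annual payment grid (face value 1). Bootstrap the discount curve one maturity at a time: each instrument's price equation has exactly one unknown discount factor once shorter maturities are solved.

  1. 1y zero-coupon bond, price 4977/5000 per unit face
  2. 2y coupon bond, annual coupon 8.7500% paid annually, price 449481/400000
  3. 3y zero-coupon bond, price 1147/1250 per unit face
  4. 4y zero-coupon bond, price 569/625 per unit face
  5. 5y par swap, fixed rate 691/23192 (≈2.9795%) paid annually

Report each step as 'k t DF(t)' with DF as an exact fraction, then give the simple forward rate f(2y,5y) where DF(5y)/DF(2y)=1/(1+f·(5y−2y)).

1 1 4977/5000
2 2 2383/2500
3 3 1147/1250
4 4 569/625
5 5 4309/5000
f(2y,5y) = ((2383/2500)/(4309/5000) − 1)/(3) = 457/12927 ≈ 3.5352%

step 1 [1y] zero: DF = P = 4977/5000 ≈ 0.995400
step 2 [2y] bond c/1=7/80: DF=(449481/400000 − 7/80·(0.995400))/(1+7/80) = 2383/2500 ≈ 0.953200
step 3 [3y] zero: DF = P = 1147/1250 ≈ 0.917600
step 4 [4y] zero: DF = P = 569/625 ≈ 0.910400
step 5 [5y] swap r/1=691/23192: DF=(1 − 691/23192·(0.995400+0.953200+0.917600+0.910400))/(1+691/23192) = 4309/5000 ≈ 0.861800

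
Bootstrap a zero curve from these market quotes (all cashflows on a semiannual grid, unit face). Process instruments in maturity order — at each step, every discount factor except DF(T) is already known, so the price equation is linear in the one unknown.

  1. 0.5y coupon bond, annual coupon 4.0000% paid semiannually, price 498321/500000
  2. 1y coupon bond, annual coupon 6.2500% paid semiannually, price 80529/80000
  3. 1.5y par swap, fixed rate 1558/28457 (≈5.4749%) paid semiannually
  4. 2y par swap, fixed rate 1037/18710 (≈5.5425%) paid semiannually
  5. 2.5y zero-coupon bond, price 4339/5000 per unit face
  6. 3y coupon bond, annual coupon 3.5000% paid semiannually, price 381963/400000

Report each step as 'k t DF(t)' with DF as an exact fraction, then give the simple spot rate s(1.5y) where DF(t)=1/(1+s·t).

1 1/2 9771/10000
2 1 1893/2000
3 3/2 9221/10000
4 2 8963/10000
5 5/2 4339/5000
6 3 537/625
s(1.5y) = (1/(9221/10000) − 1)/(3/2) = 1558/27663 ≈ 5.6321%

step 1 [0.5y] bond c/2=1/50: DF=(498321/500000 − 1/50·(0))/(1+1/50) = 9771/10000 ≈ 0.977100
step 2 [1y] bond c/2=1/32: DF=(80529/80000 − 1/32·(0.977100))/(1+1/32) = 1893/2000 ≈ 0.946500
step 3 [1.5y] swap r/2=779/28457: DF=(1 − 779/28457·(0.977100+0.946500))/(1+779/28457) = 9221/10000 ≈ 0.922100
step 4 [2y] swap r/2=1037/37420: DF=(1 − 1037/37420·(0.977100+0.946500+0.922100))/(1+1037/37420) = 8963/10000 ≈ 0.896300
step 5 [2.5y] zero: DF = P = 4339/5000 ≈ 0.867800
step 6 [3y] bond c/2=7/400: DF=(381963/400000 − 7/400·(0.977100+0.946500+0.922100+0.896300+0.867800))/(1+7/400) = 537/625 ≈ 0.859200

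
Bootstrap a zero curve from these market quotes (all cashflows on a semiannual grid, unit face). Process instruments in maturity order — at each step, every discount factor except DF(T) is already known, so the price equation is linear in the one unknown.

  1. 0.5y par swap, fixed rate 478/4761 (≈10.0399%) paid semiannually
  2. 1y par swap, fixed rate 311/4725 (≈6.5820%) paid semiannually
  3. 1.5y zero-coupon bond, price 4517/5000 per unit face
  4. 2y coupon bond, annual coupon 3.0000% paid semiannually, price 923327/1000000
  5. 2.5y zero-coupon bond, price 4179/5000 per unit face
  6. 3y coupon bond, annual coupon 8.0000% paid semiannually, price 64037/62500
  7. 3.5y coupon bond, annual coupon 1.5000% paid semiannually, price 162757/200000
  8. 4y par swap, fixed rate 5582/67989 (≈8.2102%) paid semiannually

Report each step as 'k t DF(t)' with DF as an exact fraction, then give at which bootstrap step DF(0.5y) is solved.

1 1/2 4761/5000
2 1 4689/5000
3 3/2 4517/5000
4 2 2171/2500
5 5/2 4179/5000
6 3 4061/5000
7 7/2 3841/5000
8 4 7209/10000
DF(0.5y) is solved at step 1

step 1 [0.5y] swap r/2=239/4761: DF=(1 − 239/4761·(0))/(1+239/4761) = 4761/5000 ≈ 0.952200
step 2 [1y] swap r/2=311/9450: DF=(1 − 311/9450·(0.952200))/(1+311/9450) = 4689/5000 ≈ 0.937800
step 3 [1.5y] zero: DF = P = 4517/5000 ≈ 0.903400
step 4 [2y] bond c/2=3/200: DF=(923327/1000000 − 3/200·(0.952200+0.937800+0.903400))/(1+3/200) = 2171/2500 ≈ 0.868400
step 5 [2.5y] zero: DF = P = 4179/5000 ≈ 0.835800
step 6 [3y] bond c/2=1/25: DF=(64037/62500 − 1/25·(0.952200+0.937800+0.903400+0.868400+0.835800))/(1+1/25) = 4061/5000 ≈ 0.812200
step 7 [3.5y] bond c/2=3/400: DF=(162757/200000 − 3/400·(0.952200+0.937800+0.903400+0.868400+0.835800+0.812200))/(1+3/400) = 3841/5000 ≈ 0.768200
step 8 [4y] swap r/2=2791/67989: DF=(1 − 2791/67989·(0.952200+0.937800+0.903400+0.868400+0.835800+0.812200+0.768200))/(1+2791/67989) = 7209/10000 ≈ 0.720900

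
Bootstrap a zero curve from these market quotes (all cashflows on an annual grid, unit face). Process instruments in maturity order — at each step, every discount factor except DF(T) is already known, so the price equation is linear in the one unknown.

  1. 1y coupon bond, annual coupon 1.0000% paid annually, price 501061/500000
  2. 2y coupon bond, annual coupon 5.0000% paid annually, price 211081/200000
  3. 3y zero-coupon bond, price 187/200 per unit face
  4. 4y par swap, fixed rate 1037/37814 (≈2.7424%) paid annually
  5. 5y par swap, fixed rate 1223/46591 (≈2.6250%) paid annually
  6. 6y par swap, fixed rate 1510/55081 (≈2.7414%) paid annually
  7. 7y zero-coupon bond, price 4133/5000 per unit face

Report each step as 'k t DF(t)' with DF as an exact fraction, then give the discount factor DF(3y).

1 1 4961/5000
2 2 9579/10000
3 3 187/200
4 4 8963/10000
5 5 8777/10000
6 6 849/1000
7 7 4133/5000
DF(3y) = 187/200 ≈ 0.935000

step 1 [1y] bond c/1=1/100: DF=(501061/500000 − 1/100·(0))/(1+1/100) = 4961/5000 ≈ 0.992200
step 2 [2y] bond c/1=1/20: DF=(211081/200000 − 1/20·(0.992200))/(1+1/20) = 9579/10000 ≈ 0.957900
step 3 [3y] zero: DF = P = 187/200 ≈ 0.935000
step 4 [4y] swap r/1=1037/37814: DF=(1 − 1037/37814·(0.992200+0.957900+0.935000))/(1+1037/37814) = 8963/10000 ≈ 0.896300
step 5 [5y] swap r/1=1223/46591: DF=(1 − 1223/46591·(0.992200+0.957900+0.935000+0.896300))/(1+1223/46591) = 8777/10000 ≈ 0.877700
step 6 [6y] swap r/1=1510/55081: DF=(1 − 1510/55081·(0.992200+0.957900+0.935000+0.896300+0.877700))/(1+1510/55081) = 849/1000 ≈ 0.849000
step 7 [7y] zero: DF = P = 4133/5000 ≈ 0.826600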